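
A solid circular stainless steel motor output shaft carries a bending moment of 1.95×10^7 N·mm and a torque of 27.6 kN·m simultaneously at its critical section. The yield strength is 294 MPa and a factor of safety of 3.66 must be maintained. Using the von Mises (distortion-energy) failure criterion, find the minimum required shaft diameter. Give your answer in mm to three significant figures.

σ_allow = σ_y/n = 294/3.66 = 80.33 MPa.
For a solid shaft σ_b = 32M/(πd³) and τ = 16T/(πd³), so the von Mises stress is σ' = (16/πd³)·√(4M²+3T²).
√(4M²+3T²) = √(4×(1.950×10^7)² + 3×(2.760×10^7)²) = 6.170×10^7 N·mm.
d³ = 16×6.170×10^7/(π×80.33) = 3.912×10^6 mm³.
d = 157.6 mm.

d = 158 mm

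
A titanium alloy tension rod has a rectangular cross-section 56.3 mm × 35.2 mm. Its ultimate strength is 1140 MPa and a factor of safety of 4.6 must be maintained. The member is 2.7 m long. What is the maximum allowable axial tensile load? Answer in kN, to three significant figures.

σ_allow = 1140/4.6 = 247.8 MPa.
A = 56.3×35.2 = 1982 mm².
F_allow = σ_allow × A = 247.8×1982 = 491100 N.

F_allow = 491 kN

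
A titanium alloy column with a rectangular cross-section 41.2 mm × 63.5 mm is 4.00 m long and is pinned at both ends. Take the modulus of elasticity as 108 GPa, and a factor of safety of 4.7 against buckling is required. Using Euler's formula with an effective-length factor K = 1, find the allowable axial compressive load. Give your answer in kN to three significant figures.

P_allow = 5.25 kN

Buckling occurs about the weak axis: I_min = h·b³/12 = 63.5×41.2³/12 = 370100 mm⁴ (b = 41.2 mm is the smaller dimension).
Effective length L_e = KL = 1×4.00 m = 4000 mm.
Euler critical load P_cr = π²EI/L_e² = π²×108000×370100/4000² = 24650 N.
P_allow = P_cr/n = 24650/4.7 = 5246 N.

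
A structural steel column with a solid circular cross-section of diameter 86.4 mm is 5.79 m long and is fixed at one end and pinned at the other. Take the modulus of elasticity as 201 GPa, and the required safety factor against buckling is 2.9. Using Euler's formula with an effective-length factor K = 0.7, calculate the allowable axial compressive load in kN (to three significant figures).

I = πd⁴/64 = π×86.4⁴/64 = 2.735×10^6 mm⁴.
Effective length L_e = KL = 0.7×5.79 m = 4053 mm.
Euler critical load P_cr = π²EI/L_e² = π²×201000×2.735×10^6/4053² = 330300 N.
P_allow = P_cr/n = 330300/2.9 = 113900 N.

P_allow = 114 kN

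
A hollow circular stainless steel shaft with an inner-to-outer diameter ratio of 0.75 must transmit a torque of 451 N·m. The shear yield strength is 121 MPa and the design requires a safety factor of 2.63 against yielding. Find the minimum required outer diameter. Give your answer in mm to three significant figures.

d_o = 41.8 mm

τ_allow = 121/2.63 = 46.01 MPa.
For a hollow shaft τ = 16T/[πd_o³(1−k⁴)] with k = 0.75, so 1−k⁴ = 0.6836.
d_o³ = 16T/[π τ_allow (1−k⁴)] = 16×451000/(π×46.01×0.6836) = 73030 mm³.
d_o = 41.80 mm.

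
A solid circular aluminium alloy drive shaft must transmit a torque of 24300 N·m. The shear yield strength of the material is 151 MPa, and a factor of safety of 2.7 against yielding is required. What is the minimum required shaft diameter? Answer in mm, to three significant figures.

Allowable shear stress τ_allow = 151/2.7 = 55.93 MPa.
For a solid shaft τ = 16T/(πd³), so d³ = 16T/(π τ_allow) = 16×2.4300×10^7/(π×55.93) = 2.213×10^6 mm³.
d = (2.213×10^6)^(1/3) = 130.3 mm.

d = 130 mm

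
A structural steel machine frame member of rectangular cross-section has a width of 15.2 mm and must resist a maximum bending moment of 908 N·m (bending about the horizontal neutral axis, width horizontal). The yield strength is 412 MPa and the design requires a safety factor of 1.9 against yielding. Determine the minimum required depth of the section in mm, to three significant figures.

h = 40.7 mm

σ_allow = 412/1.9 = 216.8 MPa.
For a rectangular section σ = 6M/(bh²), so h² = 6M/(b σ_allow) = 6×908000/(15.2×216.8) = 1653 mm².
h = 40.66 mm.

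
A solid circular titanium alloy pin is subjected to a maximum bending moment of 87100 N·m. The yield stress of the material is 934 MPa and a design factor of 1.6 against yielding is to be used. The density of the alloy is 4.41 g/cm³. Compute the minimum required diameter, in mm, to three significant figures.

d = 115 mm

σ_allow = 934/1.6 = 583.8 MPa.
For a solid circular section σ = 32M/(πd³), so d³ = 32M/(π σ_allow) = 32×8.7100×10^7/(π×583.8) = 1.520×10^6 mm³.
d = 115.0 mm.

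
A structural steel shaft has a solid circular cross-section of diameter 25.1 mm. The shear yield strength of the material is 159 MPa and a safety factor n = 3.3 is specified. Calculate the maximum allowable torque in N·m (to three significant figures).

τ_allow = 159/3.3 = 48.18 MPa.
For a solid shaft T_allow = τ_allow·πd³/16; πd³/16 = π×25.1³/16 = 3105 mm³.
T_allow = 48.18×3105 = 149600 N·mm = 149.6 N·m.

T_allow = 150 N·m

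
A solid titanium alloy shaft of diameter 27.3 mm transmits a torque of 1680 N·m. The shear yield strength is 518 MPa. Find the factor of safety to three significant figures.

n = 1.23

τ = 16T/(πd³) = 16×1680000/(π×27.3³) = 420.5 MPa.
n = τ_limit/τ = 518/420.5 = 1.232.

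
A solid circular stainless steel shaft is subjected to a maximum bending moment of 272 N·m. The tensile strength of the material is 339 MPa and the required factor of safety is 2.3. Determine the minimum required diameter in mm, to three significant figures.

σ_allow = 339/2.3 = 147.4 MPa.
For a solid circular section σ = 32M/(πd³), so d³ = 32M/(π σ_allow) = 32×272000/(π×147.4) = 18800 mm³.
d = 26.59 mm.

d = 26.6 mm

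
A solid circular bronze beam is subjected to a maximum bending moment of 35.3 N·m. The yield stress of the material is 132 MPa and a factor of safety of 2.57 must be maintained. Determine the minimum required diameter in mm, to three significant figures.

d = 19.1 mm

σ_allow = 132/2.57 = 51.36 MPa.
For a solid circular section σ = 32M/(πd³), so d³ = 32M/(π σ_allow) = 32×35300/(π×51.36) = 7001 mm³.
d = 19.13 mm.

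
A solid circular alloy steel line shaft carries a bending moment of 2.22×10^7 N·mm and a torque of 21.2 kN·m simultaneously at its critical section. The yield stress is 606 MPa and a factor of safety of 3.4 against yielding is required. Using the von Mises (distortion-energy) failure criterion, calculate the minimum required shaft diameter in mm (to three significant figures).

σ_allow = σ_y/n = 606/3.4 = 178.2 MPa.
For a solid shaft σ_b = 32M/(πd³) and τ = 16T/(πd³), so the von Mises stress is σ' = (16/πd³)·√(4M²+3T²).
√(4M²+3T²) = √(4×(2.220×10^7)² + 3×(2.120×10^7)²) = 5.762×10^7 N·mm.
d³ = 16×5.762×10^7/(π×178.2) = 1.646×10^6 mm³.
d = 118.1 mm.

d = 118 mm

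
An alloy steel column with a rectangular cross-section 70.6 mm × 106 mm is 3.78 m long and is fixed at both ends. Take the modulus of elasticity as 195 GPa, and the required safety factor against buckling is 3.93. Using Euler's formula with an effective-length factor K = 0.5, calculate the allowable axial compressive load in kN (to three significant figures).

P_allow = 426 kN

Buckling occurs about the weak axis: I_min = h·b³/12 = 106×70.6³/12 = 3.108×10^6 mm⁴ (b = 70.6 mm is the smaller dimension).
Effective length L_e = KL = 0.5×3.78 m = 1890 mm.
Euler critical load P_cr = π²EI/L_e² = π²×195000×3.108×10^6/1890² = 1.675×10^6 N.
P_allow = P_cr/n = 1.675×10^6/3.93 = 426100 N.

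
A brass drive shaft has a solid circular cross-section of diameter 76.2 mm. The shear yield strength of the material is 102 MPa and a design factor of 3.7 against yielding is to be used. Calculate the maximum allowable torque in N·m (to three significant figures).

T_allow = 2390 N·m

τ_allow = 102/3.7 = 27.57 MPa.
For a solid shaft T_allow = τ_allow·πd³/16; πd³/16 = π×76.2³/16 = 86870 mm³.
T_allow = 27.57×86870 = 2.395×10^6 N·mm = 2395 N·m.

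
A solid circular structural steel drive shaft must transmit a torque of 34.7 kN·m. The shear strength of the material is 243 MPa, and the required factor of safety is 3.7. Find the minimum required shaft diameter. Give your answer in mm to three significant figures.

Allowable shear stress τ_allow = 243/3.7 = 65.68 MPa.
For a solid shaft τ = 16T/(πd³), so d³ = 16T/(π τ_allow) = 16×3.4700×10^7/(π×65.68) = 2.691×10^6 mm³.
d = (2.691×10^6)^(1/3) = 139.1 mm.

d = 139 mm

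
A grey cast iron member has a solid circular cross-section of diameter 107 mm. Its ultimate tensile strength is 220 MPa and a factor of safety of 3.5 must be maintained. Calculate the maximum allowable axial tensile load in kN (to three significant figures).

F_allow = 565 kN

σ_allow = 220/3.5 = 62.86 MPa.
A = πd²/4 = π×107²/4 = 8992 mm².
F_allow = σ_allow × A = 62.86×8992 = 565200 N.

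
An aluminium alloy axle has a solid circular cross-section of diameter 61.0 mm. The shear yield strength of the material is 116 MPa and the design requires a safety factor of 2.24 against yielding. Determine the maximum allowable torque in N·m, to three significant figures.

τ_allow = 116/2.24 = 51.79 MPa.
For a solid shaft T_allow = τ_allow·πd³/16; πd³/16 = π×61.0³/16 = 44570 mm³.
T_allow = 51.79×44570 = 2.308×10^6 N·mm = 2308 N·m.

T_allow = 2310 N·m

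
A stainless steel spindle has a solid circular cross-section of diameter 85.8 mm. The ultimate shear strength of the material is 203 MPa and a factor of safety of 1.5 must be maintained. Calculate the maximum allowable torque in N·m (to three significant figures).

T_allow = 16800 N·m

τ_allow = 203/1.5 = 135.3 MPa.
For a solid shaft T_allow = τ_allow·πd³/16; πd³/16 = π×85.8³/16 = 124000 mm³.
T_allow = 135.3×124000 = 1.678×10^7 N·mm = 16780 N·m.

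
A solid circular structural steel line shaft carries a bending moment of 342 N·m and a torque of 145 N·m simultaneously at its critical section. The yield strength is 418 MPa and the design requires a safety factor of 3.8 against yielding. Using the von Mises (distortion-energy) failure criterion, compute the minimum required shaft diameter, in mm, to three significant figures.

σ_allow = σ_y/n = 418/3.8 = 110.0 MPa.
For a solid shaft σ_b = 32M/(πd³) and τ = 16T/(πd³), so the von Mises stress is σ' = (16/πd³)·√(4M²+3T²).
√(4M²+3T²) = √(4×(342000)² + 3×(145000)²) = 728700 N·mm.
d³ = 16×728700/(π×110.0) = 33740 mm³.
d = 32.31 mm.

d = 32.3 mm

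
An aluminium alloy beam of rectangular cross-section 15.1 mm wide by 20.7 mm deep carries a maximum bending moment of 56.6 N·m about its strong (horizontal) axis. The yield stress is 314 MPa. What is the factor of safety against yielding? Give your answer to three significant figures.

Section modulus S = bh²/6 = 15.1×20.7²/6 = 1078 mm³.
σ = M/S = 56600/1078 = 52.49 MPa.
n = 314/52.49 = 5.982.

n = 5.98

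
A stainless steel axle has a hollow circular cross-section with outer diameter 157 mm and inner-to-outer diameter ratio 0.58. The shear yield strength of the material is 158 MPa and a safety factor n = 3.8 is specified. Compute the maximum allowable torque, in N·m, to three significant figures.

τ_allow = 158/3.8 = 41.58 MPa.
For a hollow shaft T_allow = τ_allow·πd_o³(1−k⁴)/16 with 1−k⁴ = 0.8868, so πd_o³(1−k⁴)/16 = 673900 mm³.
T_allow = 41.58×673900 = 2.802×10^7 N·mm = 28020 N·m.

T_allow = 28000 N·m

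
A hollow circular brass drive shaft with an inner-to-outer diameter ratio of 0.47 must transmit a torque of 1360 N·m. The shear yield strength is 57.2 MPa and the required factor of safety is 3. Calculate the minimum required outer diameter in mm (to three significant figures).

τ_allow = 57.2/3 = 19.07 MPa.
For a hollow shaft τ = 16T/[πd_o³(1−k⁴)] with k = 0.47, so 1−k⁴ = 0.9512.
d_o³ = 16T/[π τ_allow (1−k⁴)] = 16×1360000/(π×19.07×0.9512) = 381900 mm³.
d_o = 72.55 mm.

d_o = 72.6 mm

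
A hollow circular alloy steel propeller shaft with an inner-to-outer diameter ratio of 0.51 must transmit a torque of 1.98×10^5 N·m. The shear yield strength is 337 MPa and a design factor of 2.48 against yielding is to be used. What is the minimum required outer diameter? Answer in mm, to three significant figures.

d_o = 200 mm

τ_allow = 337/2.48 = 135.9 MPa.
For a hollow shaft τ = 16T/[πd_o³(1−k⁴)] with k = 0.51, so 1−k⁴ = 0.9323.
d_o³ = 16T/[π τ_allow (1−k⁴)] = 16×1.9800×10^8/(π×135.9×0.9323) = 7.959×10^6 mm³.
d_o = 199.7 mm.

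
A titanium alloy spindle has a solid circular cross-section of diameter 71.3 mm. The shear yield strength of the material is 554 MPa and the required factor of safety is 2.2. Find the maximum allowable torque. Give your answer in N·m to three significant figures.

T_allow = 17900 N·m

τ_allow = 554/2.2 = 251.8 MPa.
For a solid shaft T_allow = τ_allow·πd³/16; πd³/16 = π×71.3³/16 = 71170 mm³.
T_allow = 251.8×71170 = 1.792×10^7 N·mm = 17920 N·m.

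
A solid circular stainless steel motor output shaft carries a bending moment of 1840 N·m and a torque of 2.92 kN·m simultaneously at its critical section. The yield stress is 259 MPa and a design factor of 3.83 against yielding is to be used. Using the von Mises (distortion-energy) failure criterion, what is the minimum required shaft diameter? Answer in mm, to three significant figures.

d = 77.8 mm

σ_allow = σ_y/n = 259/3.83 = 67.62 MPa.
For a solid shaft σ_b = 32M/(πd³) and τ = 16T/(πd³), so the von Mises stress is σ' = (16/πd³)·√(4M²+3T²).
√(4M²+3T²) = √(4×(1.840×10^6)² + 3×(2.920×10^6)²) = 6.255×10^6 N·mm.
d³ = 16×6.255×10^6/(π×67.62) = 471100 mm³.
d = 77.81 mm.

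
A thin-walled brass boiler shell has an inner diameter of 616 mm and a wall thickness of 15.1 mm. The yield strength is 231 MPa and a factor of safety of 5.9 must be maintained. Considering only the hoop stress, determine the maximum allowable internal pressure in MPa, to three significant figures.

p_allow = 1.92 MPa

σ_allow = 231/5.9 = 39.15 MPa.
σ_h = pD/(2t) → p_allow = 2σ_allow t/D = 2×39.15×15.1/616 = 1.919 MPa.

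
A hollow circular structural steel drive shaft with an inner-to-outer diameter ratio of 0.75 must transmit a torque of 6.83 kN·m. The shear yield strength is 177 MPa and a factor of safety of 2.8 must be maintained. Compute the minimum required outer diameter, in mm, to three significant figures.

τ_allow = 177/2.8 = 63.21 MPa.
For a hollow shaft τ = 16T/[πd_o³(1−k⁴)] with k = 0.75, so 1−k⁴ = 0.6836.
d_o³ = 16T/[π τ_allow (1−k⁴)] = 16×6830000/(π×63.21×0.6836) = 805000 mm³.
d_o = 93.02 mm.

d_o = 93.0 mm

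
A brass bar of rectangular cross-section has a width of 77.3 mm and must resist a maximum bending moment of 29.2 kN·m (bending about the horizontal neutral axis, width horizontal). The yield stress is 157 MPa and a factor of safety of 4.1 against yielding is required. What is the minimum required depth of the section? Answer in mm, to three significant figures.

h = 243 mm

σ_allow = 157/4.1 = 38.29 MPa.
For a rectangular section σ = 6M/(bh²), so h² = 6M/(b σ_allow) = 6×2.9200×10^7/(77.3×38.29) = 59190 mm².
h = 243.3 mm.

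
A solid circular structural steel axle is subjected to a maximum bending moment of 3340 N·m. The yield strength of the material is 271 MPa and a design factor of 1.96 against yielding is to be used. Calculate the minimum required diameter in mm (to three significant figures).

d = 62.7 mm

σ_allow = 271/1.96 = 138.3 MPa.
For a solid circular section σ = 32M/(πd³), so d³ = 32M/(π σ_allow) = 32×3340000/(π×138.3) = 246100 mm³.
d = 62.66 mm.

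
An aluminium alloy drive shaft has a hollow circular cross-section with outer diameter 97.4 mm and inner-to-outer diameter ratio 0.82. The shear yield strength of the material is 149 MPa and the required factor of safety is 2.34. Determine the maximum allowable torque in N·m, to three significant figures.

τ_allow = 149/2.34 = 63.68 MPa.
For a hollow shaft T_allow = τ_allow·πd_o³(1−k⁴)/16 with 1−k⁴ = 0.5479, so πd_o³(1−k⁴)/16 = 99400 mm³.
T_allow = 63.68×99400 = 6.329×10^6 N·mm = 6329 N·m.

T_allow = 6330 N·m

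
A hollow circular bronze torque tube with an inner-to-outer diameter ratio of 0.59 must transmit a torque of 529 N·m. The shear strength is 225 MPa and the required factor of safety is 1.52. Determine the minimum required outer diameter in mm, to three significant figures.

τ_allow = 225/1.52 = 148.0 MPa.
For a hollow shaft τ = 16T/[πd_o³(1−k⁴)] with k = 0.59, so 1−k⁴ = 0.8788.
d_o³ = 16T/[π τ_allow (1−k⁴)] = 16×529000/(π×148.0×0.8788) = 20710 mm³.
d_o = 27.46 mm.

d_o = 27.5 mm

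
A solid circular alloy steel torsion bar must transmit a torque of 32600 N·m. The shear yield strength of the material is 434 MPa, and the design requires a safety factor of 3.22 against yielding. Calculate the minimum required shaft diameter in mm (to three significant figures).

d = 107 mm

Allowable shear stress τ_allow = 434/3.22 = 134.8 MPa.
For a solid shaft τ = 16T/(πd³), so d³ = 16T/(π τ_allow) = 16×3.2600×10^7/(π×134.8) = 1.232×10^6 mm³.
d = (1.232×10^6)^(1/3) = 107.2 mm.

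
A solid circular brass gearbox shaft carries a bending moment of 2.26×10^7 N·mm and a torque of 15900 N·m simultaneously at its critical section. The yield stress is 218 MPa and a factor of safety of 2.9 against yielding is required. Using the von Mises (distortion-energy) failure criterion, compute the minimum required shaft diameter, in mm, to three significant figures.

d = 153 mm

σ_allow = σ_y/n = 218/2.9 = 75.17 MPa.
For a solid shaft σ_b = 32M/(πd³) and τ = 16T/(πd³), so the von Mises stress is σ' = (16/πd³)·√(4M²+3T²).
√(4M²+3T²) = √(4×(2.260×10^7)² + 3×(1.590×10^7)²) = 5.293×10^7 N·mm.
d³ = 16×5.293×10^7/(π×75.17) = 3.586×10^6 mm³.
d = 153.1 mm.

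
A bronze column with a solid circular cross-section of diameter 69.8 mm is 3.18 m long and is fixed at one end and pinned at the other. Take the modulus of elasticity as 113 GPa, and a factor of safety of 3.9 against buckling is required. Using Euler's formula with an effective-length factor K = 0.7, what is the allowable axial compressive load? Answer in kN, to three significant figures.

I = πd⁴/64 = π×69.8⁴/64 = 1.165×10^6 mm⁴.
Effective length L_e = KL = 0.7×3.18 m = 2226 mm.
Euler critical load P_cr = π²EI/L_e² = π²×113000×1.165×10^6/2226² = 262300 N.
P_allow = P_cr/n = 262300/3.9 = 67240 N.

P_allow = 67.2 kN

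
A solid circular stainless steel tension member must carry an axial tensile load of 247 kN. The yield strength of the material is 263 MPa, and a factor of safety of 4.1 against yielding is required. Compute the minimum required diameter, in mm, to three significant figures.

Allowable stress σ_allow = 263/4.1 = 64.15 MPa.
Required area A = F/σ_allow = 247000/64.15 = 3851 mm².
A = πd²/4 → d = √(4A/π) = 70.02 mm.

d = 70.0 mm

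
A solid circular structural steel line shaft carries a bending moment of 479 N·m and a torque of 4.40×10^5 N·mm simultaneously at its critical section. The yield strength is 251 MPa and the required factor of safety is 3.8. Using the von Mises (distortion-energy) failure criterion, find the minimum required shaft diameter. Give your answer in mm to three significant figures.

d = 45.5 mm

σ_allow = σ_y/n = 251/3.8 = 66.05 MPa.
For a solid shaft σ_b = 32M/(πd³) and τ = 16T/(πd³), so the von Mises stress is σ' = (16/πd³)·√(4M²+3T²).
√(4M²+3T²) = √(4×(479000)² + 3×(440000)²) = 1.224×10^6 N·mm.
d³ = 16×1.224×10^6/(π×66.05) = 94390 mm³.
d = 45.53 mm.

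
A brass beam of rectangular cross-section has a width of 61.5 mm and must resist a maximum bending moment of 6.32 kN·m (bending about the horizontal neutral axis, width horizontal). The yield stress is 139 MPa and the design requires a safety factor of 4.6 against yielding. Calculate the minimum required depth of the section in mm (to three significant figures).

h = 143 mm

σ_allow = 139/4.6 = 30.22 MPa.
For a rectangular section σ = 6M/(bh²), so h² = 6M/(b σ_allow) = 6×6320000/(61.5×30.22) = 20400 mm².
h = 142.8 mm.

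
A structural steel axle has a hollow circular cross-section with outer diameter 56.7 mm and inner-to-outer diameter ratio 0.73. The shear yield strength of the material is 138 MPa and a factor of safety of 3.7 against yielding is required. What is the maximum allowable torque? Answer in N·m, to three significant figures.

τ_allow = 138/3.7 = 37.30 MPa.
For a hollow shaft T_allow = τ_allow·πd_o³(1−k⁴)/16 with 1−k⁴ = 0.7160, so πd_o³(1−k⁴)/16 = 25630 mm³.
T_allow = 37.30×25630 = 955800 N·mm = 955.8 N·m.

T_allow = 956 N·m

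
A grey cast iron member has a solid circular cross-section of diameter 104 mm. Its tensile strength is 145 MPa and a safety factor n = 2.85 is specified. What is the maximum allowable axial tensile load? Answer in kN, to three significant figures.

F_allow = 432 kN

σ_allow = 145/2.85 = 50.88 MPa.
A = πd²/4 = π×104²/4 = 8495 mm².
F_allow = σ_allow × A = 50.88×8495 = 432200 N.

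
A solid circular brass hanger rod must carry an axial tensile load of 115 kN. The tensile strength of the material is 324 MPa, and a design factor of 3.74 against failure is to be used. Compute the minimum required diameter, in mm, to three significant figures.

Allowable stress σ_allow = 324/3.74 = 86.63 MPa.
Required area A = F/σ_allow = 115000/86.63 = 1327 mm².
A = πd²/4 → d = √(4A/π) = 41.11 mm.

d = 41.1 mm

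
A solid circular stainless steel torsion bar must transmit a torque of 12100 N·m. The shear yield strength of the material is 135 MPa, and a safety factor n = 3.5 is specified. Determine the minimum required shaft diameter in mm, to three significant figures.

d = 117 mm

Allowable shear stress τ_allow = 135/3.5 = 38.57 MPa.
For a solid shaft τ = 16T/(πd³), so d³ = 16T/(π τ_allow) = 16×1.2100×10^7/(π×38.57) = 1.598×10^6 mm³.
d = (1.598×10^6)^(1/3) = 116.9 mm.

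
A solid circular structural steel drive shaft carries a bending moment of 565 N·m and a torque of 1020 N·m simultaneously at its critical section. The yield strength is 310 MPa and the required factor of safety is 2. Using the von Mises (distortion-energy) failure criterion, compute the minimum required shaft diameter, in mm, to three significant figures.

d = 41.0 mm

σ_allow = σ_y/n = 310/2 = 155.0 MPa.
For a solid shaft σ_b = 32M/(πd³) and τ = 16T/(πd³), so the von Mises stress is σ' = (16/πd³)·√(4M²+3T²).
√(4M²+3T²) = √(4×(565000)² + 3×(1.020×10^6)²) = 2.097×10^6 N·mm.
d³ = 16×2.097×10^6/(π×155.0) = 68910 mm³.
d = 41.00 mm.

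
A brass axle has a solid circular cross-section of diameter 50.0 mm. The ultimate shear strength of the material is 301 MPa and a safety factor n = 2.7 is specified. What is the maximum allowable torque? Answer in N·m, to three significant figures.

τ_allow = 301/2.7 = 111.5 MPa.
For a solid shaft T_allow = τ_allow·πd³/16; πd³/16 = π×50.0³/16 = 24540 mm³.
T_allow = 111.5×24540 = 2.736×10^6 N·mm = 2736 N·m.

T_allow = 2740 N·m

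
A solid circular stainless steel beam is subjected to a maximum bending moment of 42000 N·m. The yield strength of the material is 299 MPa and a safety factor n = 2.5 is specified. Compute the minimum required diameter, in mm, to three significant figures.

σ_allow = 299/2.5 = 119.6 MPa.
For a solid circular section σ = 32M/(πd³), so d³ = 32M/(π σ_allow) = 32×4.2000×10^7/(π×119.6) = 3.577×10^6 mm³.
d = 152.9 mm.

d = 153 mm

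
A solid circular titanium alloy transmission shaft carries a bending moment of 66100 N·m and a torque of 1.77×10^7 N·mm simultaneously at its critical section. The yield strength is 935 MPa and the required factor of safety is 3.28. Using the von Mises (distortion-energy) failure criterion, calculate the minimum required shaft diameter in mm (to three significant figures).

σ_allow = σ_y/n = 935/3.28 = 285.1 MPa.
For a solid shaft σ_b = 32M/(πd³) and τ = 16T/(πd³), so the von Mises stress is σ' = (16/πd³)·√(4M²+3T²).
√(4M²+3T²) = √(4×(6.610×10^7)² + 3×(1.770×10^7)²) = 1.357×10^8 N·mm.
d³ = 16×1.357×10^8/(π×285.1) = 2.425×10^6 mm³.
d = 134.3 mm.

d = 134 mm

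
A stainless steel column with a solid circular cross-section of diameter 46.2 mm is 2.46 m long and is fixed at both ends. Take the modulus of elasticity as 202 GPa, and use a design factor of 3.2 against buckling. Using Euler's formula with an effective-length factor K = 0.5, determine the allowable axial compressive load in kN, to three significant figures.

I = πd⁴/64 = π×46.2⁴/64 = 223600 mm⁴.
Effective length L_e = KL = 0.5×2.46 m = 1230 mm.
Euler critical load P_cr = π²EI/L_e² = π²×202000×223600/1230² = 294700 N.
P_allow = P_cr/n = 294700/3.2 = 92090 N.

P_allow = 92.1 kN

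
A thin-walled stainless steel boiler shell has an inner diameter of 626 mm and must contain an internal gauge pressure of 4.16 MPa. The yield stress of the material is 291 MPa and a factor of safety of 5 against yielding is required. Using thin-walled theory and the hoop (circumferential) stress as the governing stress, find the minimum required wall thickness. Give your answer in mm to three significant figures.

σ_allow = 291/5 = 58.20 MPa.
Hoop stress σ_h = pD/(2t), so t = pD/(2σ_allow) = 4.16×626/(2×58.20) = 22.37 mm.

t = 22.4 mm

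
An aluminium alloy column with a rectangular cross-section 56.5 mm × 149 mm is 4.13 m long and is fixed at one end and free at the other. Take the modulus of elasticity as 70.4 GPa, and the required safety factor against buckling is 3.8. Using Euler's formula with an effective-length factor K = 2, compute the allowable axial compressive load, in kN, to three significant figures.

P_allow = 6.00 kN

Buckling occurs about the weak axis: I_min = h·b³/12 = 149×56.5³/12 = 2.239×10^6 mm⁴ (b = 56.5 mm is the smaller dimension).
Effective length L_e = KL = 2×4.13 m = 8260 mm.
Euler critical load P_cr = π²EI/L_e² = π²×70400×2.239×10^6/8260² = 22810 N.
P_allow = P_cr/n = 22810/3.8 = 6002 N.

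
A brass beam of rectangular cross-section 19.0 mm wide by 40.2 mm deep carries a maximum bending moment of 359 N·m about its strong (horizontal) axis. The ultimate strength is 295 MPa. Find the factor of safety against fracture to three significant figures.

n = 4.21

Section modulus S = bh²/6 = 19.0×40.2²/6 = 5117 mm³.
σ = M/S = 359000/5117 = 70.15 MPa.
n = 295/70.15 = 4.205.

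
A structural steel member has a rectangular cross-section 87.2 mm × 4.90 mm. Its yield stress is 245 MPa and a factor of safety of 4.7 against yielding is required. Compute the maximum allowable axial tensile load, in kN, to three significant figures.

F_allow = 22.3 kN

σ_allow = 245/4.7 = 52.13 MPa.
A = 87.2×4.90 = 427.3 mm².
F_allow = σ_allow × A = 52.13×427.3 = 22270 N.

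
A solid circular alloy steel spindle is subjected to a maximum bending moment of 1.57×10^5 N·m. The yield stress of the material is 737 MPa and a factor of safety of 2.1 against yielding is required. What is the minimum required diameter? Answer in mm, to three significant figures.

σ_allow = 737/2.1 = 351.0 MPa.
For a solid circular section σ = 32M/(πd³), so d³ = 32M/(π σ_allow) = 32×1.5700×10^8/(π×351.0) = 4.557×10^6 mm³.
d = 165.8 mm.

d = 166 mm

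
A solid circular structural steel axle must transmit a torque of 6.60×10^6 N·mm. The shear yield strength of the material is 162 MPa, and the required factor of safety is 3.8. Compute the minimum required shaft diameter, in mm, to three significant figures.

d = 92.4 mm

Allowable shear stress τ_allow = 162/3.8 = 42.63 MPa.
For a solid shaft τ = 16T/(πd³), so d³ = 16T/(π τ_allow) = 16×6600000/(π×42.63) = 788500 mm³.
d = (788500)^(1/3) = 92.38 mm.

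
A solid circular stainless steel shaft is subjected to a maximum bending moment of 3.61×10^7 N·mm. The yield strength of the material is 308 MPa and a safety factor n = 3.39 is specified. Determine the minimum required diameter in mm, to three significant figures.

d = 159 mm

σ_allow = 308/3.39 = 90.86 MPa.
For a solid circular section σ = 32M/(πd³), so d³ = 32M/(π σ_allow) = 32×3.6100×10^7/(π×90.86) = 4.047×10^6 mm³.
d = 159.4 mm.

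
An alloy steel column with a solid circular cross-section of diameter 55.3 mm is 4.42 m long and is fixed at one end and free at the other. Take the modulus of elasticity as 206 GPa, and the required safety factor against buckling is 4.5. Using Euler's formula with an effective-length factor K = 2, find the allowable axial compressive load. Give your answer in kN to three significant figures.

P_allow = 2.65 kN

I = πd⁴/64 = π×55.3⁴/64 = 459100 mm⁴.
Effective length L_e = KL = 2×4.42 m = 8840 mm.
Euler critical load P_cr = π²EI/L_e² = π²×206000×459100/8840² = 11940 N.
P_allow = P_cr/n = 11940/4.5 = 2654 N.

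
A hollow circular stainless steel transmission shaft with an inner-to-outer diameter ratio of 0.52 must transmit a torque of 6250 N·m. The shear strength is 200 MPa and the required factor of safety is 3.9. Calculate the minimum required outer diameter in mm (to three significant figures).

τ_allow = 200/3.9 = 51.28 MPa.
For a hollow shaft τ = 16T/[πd_o³(1−k⁴)] with k = 0.52, so 1−k⁴ = 0.9269.
d_o³ = 16T/[π τ_allow (1−k⁴)] = 16×6250000/(π×51.28×0.9269) = 669700 mm³.
d_o = 87.49 mm.

d_o = 87.5 mm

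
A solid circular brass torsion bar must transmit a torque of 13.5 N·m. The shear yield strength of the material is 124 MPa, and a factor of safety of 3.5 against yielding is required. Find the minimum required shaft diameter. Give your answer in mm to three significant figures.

Allowable shear stress τ_allow = 124/3.5 = 35.43 MPa.
For a solid shaft τ = 16T/(πd³), so d³ = 16T/(π τ_allow) = 16×13500/(π×35.43) = 1941 mm³.
d = (1941)^(1/3) = 12.47 mm.

d = 12.5 mm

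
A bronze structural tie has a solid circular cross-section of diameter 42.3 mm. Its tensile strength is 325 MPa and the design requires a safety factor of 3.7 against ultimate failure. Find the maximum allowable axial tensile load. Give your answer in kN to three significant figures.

F_allow = 123 kN

σ_allow = 325/3.7 = 87.84 MPa.
A = πd²/4 = π×42.3²/4 = 1405 mm².
F_allow = σ_allow × A = 87.84×1405 = 123400 N.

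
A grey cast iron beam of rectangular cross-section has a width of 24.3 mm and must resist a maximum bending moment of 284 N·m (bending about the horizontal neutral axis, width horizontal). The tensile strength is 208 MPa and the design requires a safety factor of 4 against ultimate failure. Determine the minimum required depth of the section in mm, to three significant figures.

h = 36.7 mm

σ_allow = 208/4 = 52.00 MPa.
For a rectangular section σ = 6M/(bh²), so h² = 6M/(b σ_allow) = 6×284000/(24.3×52.00) = 1349 mm².
h = 36.72 mm.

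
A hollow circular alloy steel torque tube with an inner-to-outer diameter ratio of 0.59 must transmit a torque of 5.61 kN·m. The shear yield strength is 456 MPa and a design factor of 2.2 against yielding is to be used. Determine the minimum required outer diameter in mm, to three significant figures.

d_o = 53.9 mm

τ_allow = 456/2.2 = 207.3 MPa.
For a hollow shaft τ = 16T/[πd_o³(1−k⁴)] with k = 0.59, so 1−k⁴ = 0.8788.
d_o³ = 16T/[π τ_allow (1−k⁴)] = 16×5610000/(π×207.3×0.8788) = 156900 mm³.
d_o = 53.93 mm.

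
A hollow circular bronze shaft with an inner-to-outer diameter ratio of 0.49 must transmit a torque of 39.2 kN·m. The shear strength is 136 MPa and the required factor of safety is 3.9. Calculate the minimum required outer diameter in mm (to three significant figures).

τ_allow = 136/3.9 = 34.87 MPa.
For a hollow shaft τ = 16T/[πd_o³(1−k⁴)] with k = 0.49, so 1−k⁴ = 0.9424.
d_o³ = 16T/[π τ_allow (1−k⁴)] = 16×3.9200×10^7/(π×34.87×0.9424) = 6.075×10^6 mm³.
d_o = 182.5 mm.

d_o = 182 mm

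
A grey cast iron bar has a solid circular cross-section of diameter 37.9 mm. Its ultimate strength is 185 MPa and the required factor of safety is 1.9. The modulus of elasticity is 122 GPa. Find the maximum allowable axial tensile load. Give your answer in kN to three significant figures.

σ_allow = 185/1.9 = 97.37 MPa.
A = πd²/4 = π×37.9²/4 = 1128 mm².
F_allow = σ_allow × A = 97.37×1128 = 109800 N.

F_allow = 110 kN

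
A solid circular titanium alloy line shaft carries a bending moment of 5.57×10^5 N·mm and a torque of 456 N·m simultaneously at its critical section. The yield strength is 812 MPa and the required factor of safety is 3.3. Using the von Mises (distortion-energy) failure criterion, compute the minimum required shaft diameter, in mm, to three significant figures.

σ_allow = σ_y/n = 812/3.3 = 246.1 MPa.
For a solid shaft σ_b = 32M/(πd³) and τ = 16T/(πd³), so the von Mises stress is σ' = (16/πd³)·√(4M²+3T²).
√(4M²+3T²) = √(4×(557000)² + 3×(456000)²) = 1.366×10^6 N·mm.
d³ = 16×1.366×10^6/(π×246.1) = 28260 mm³.
d = 30.46 mm.

d = 30.5 mm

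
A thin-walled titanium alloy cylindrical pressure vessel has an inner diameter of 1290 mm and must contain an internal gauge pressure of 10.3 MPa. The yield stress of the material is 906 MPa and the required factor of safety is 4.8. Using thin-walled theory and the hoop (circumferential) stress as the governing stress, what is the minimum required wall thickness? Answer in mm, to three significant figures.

t = 35.2 mm

σ_allow = 906/4.8 = 188.8 MPa.
Hoop stress σ_h = pD/(2t), so t = pD/(2σ_allow) = 10.3×1290/(2×188.8) = 35.20 mm.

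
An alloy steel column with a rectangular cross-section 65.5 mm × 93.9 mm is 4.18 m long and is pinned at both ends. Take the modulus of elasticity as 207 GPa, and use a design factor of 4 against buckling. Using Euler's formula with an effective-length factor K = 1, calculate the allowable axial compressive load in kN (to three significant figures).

Buckling occurs about the weak axis: I_min = h·b³/12 = 93.9×65.5³/12 = 2.199×10^6 mm⁴ (b = 65.5 mm is the smaller dimension).
Effective length L_e = KL = 1×4.18 m = 4180 mm.
Euler critical load P_cr = π²EI/L_e² = π²×207000×2.199×10^6/4180² = 257100 N.
P_allow = P_cr/n = 257100/4 = 64280 N.

P_allow = 64.3 kN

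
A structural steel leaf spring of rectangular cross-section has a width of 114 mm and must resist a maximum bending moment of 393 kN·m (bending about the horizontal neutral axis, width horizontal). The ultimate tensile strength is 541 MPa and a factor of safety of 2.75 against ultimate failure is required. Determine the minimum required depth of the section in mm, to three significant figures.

h = 324 mm

σ_allow = 541/2.75 = 196.7 MPa.
For a rectangular section σ = 6M/(bh²), so h² = 6M/(b σ_allow) = 6×3.9300×10^8/(114×196.7) = 105100 mm².
h = 324.3 mm.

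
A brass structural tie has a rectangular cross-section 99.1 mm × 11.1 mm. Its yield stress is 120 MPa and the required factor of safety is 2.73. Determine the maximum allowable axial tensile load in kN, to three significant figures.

σ_allow = 120/2.73 = 43.96 MPa.
A = 99.1×11.1 = 1100 mm².
F_allow = σ_allow × A = 43.96×1100 = 48350 N.

F_allow = 48.4 kN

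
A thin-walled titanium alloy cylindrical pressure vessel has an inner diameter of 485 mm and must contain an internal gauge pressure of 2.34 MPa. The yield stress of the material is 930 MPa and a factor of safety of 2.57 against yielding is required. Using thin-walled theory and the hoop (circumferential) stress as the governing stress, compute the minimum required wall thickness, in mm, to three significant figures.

t = 1.57 mm

σ_allow = 930/2.57 = 361.9 MPa.
Hoop stress σ_h = pD/(2t), so t = pD/(2σ_allow) = 2.34×485/(2×361.9) = 1.568 mm.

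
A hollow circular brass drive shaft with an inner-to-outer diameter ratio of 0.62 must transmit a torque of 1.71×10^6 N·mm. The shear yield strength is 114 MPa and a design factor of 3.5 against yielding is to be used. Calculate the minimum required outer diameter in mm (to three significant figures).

τ_allow = 114/3.5 = 32.57 MPa.
For a hollow shaft τ = 16T/[πd_o³(1−k⁴)] with k = 0.62, so 1−k⁴ = 0.8522.
d_o³ = 16T/[π τ_allow (1−k⁴)] = 16×1710000/(π×32.57×0.8522) = 313700 mm³.
d_o = 67.95 mm.

d_o = 68.0 mm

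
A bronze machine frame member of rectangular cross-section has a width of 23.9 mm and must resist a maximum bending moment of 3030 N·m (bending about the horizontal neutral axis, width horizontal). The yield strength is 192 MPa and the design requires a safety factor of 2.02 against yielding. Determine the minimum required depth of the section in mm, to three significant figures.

σ_allow = 192/2.02 = 95.05 MPa.
For a rectangular section σ = 6M/(bh²), so h² = 6M/(b σ_allow) = 6×3030000/(23.9×95.05) = 8003 mm².
h = 89.46 mm.

h = 89.5 mm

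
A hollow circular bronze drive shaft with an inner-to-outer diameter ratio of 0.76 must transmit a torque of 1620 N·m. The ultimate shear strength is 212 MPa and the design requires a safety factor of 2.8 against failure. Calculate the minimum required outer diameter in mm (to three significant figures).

d_o = 54.7 mm

τ_allow = 212/2.8 = 75.71 MPa.
For a hollow shaft τ = 16T/[πd_o³(1−k⁴)] with k = 0.76, so 1−k⁴ = 0.6664.
d_o³ = 16T/[π τ_allow (1−k⁴)] = 16×1620000/(π×75.71×0.6664) = 163500 mm³.
d_o = 54.68 mm.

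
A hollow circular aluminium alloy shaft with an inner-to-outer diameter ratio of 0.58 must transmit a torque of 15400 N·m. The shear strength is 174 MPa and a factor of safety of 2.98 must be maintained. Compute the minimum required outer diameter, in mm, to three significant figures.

d_o = 115 mm

τ_allow = 174/2.98 = 58.39 MPa.
For a hollow shaft τ = 16T/[πd_o³(1−k⁴)] with k = 0.58, so 1−k⁴ = 0.8868.
d_o³ = 16T/[π τ_allow (1−k⁴)] = 16×1.5400×10^7/(π×58.39×0.8868) = 1.515×10^6 mm³.
d_o = 114.8 mm.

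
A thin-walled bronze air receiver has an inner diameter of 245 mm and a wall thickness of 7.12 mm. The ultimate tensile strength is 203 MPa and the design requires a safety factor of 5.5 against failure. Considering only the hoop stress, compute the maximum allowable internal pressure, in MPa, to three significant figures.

p_allow = 2.15 MPa

σ_allow = 203/5.5 = 36.91 MPa.
σ_h = pD/(2t) → p_allow = 2σ_allow t/D = 2×36.91×7.12/245 = 2.145 MPa.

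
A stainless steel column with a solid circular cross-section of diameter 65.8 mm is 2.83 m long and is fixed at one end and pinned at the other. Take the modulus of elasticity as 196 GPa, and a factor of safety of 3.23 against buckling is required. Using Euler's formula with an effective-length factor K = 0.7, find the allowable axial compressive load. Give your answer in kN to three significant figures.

P_allow = 140 kN

I = πd⁴/64 = π×65.8⁴/64 = 920200 mm⁴.
Effective length L_e = KL = 0.7×2.83 m = 1981 mm.
Euler critical load P_cr = π²EI/L_e² = π²×196000×920200/1981² = 453600 N.
P_allow = P_cr/n = 453600/3.23 = 140400 N.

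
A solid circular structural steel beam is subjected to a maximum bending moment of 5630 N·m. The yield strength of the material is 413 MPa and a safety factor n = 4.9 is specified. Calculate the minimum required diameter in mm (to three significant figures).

σ_allow = 413/4.9 = 84.29 MPa.
For a solid circular section σ = 32M/(πd³), so d³ = 32M/(π σ_allow) = 32×5630000/(π×84.29) = 680400 mm³.
d = 87.95 mm.

d = 88.0 mm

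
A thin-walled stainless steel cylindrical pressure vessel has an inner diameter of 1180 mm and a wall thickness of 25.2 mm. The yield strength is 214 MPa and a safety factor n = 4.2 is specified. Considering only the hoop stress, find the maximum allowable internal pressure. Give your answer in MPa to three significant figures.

σ_allow = 214/4.2 = 50.95 MPa.
σ_h = pD/(2t) → p_allow = 2σ_allow t/D = 2×50.95×25.2/1180 = 2.176 MPa.

p_allow = 2.18 MPa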